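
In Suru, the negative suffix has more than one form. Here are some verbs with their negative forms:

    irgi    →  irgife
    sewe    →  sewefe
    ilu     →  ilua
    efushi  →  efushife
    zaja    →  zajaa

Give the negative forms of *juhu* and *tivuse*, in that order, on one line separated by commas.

The suffix is conditioned by the last vowel: -fe when the last vowel of the stem is a front vowel (*irgi*, *sewe*, *efushi*); -a when the last vowel of the stem is a back vowel (*ilu*, *zaja*).
Since the last vowel of *juhu* is /u/ (a back vowel), it takes -a, giving *juhua*.
The last vowel of *tivuse* is /e/, which is a front vowel, so the suffix is -fe, giving *tivusefe*.

juhua, tivusefe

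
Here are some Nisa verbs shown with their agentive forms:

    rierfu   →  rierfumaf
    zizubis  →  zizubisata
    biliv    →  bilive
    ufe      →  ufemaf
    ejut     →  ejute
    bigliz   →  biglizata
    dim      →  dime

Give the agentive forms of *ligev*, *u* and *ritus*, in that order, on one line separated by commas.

The alternation tracks the final sound of the stem — -ata when the stem ends in a sibilant (*zizubis*, *bigliz*); -e when the stem ends in a non-sibilant consonant (*biliv*, *ejut*, *dim*); -maf when the stem ends in a vowel (*rierfu*, *ufe*).
*ligev* — final sound /v/ (a non-sibilant consonant) → -e → *ligeve*.
*u* — final sound /u/ (a vowel) → -maf → *umaf*.
The final sound of *ritus* is /s/, which is a sibilant, so the suffix is -ata, giving *ritusata*.

ligeve, umaf, ritusata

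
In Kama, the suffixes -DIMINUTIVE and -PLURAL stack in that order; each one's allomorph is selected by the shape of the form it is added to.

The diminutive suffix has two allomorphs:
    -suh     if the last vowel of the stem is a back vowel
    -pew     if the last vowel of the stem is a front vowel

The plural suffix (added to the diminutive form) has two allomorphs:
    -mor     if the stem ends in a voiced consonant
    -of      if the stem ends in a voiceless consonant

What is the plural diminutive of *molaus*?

The last vowel of *molaus* is /u/, which is a back vowel, so the diminutive suffix is -suh, giving *molaussuh*.
Since the final consonant of the diminutive form *molaussuh* is /h/ (voiceless), it takes -of, giving *molaussuhof*.

molaussuhof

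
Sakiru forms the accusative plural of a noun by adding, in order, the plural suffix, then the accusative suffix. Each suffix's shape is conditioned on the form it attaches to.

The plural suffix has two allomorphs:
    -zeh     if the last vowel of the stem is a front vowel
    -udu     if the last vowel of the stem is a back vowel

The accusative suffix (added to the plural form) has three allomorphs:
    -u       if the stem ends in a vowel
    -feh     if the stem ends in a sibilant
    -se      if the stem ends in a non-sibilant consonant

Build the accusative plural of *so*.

souduu

*so* — last vowel /o/ (a back vowel) → -udu → *soudu*.
The plural form *soudu*: final sound = /u/, a vowel → -u → *souduu*.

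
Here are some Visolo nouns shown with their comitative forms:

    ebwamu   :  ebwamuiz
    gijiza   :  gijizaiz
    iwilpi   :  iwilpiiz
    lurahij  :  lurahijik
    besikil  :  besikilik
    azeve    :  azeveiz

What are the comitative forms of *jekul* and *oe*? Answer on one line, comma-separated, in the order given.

jekulik, oeiz

The suffix is conditioned by the final sound: -ik when the stem ends in a consonant (*lurahij*, *besikil*); -iz when the stem ends in a vowel (*ebwamu*, *gijiza*, *iwilpi*, *azeve*).
*jekul* — final sound /l/ (a consonant) → -ik → *jekulik*.
*oe*: final sound = /e/, a vowel → -iz → *oeiz*.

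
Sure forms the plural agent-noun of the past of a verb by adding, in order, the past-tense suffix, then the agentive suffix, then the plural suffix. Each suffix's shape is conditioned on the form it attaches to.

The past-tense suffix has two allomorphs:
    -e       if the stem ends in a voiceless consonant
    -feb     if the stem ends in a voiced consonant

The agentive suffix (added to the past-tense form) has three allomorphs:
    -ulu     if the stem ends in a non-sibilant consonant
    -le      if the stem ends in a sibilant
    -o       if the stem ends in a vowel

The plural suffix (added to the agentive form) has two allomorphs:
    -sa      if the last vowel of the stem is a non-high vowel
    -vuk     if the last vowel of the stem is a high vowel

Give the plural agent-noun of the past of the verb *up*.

The final consonant of *up* is /p/, which is voiceless, so the past-tense suffix is -e, giving *upe*.
The past-tense form *upe*: final sound = /e/, a vowel → -o → *upeo*.
Since the last vowel of the agentive form *upeo* is /o/ (a non-high vowel), it takes -sa, giving *upeosa*.

upeosa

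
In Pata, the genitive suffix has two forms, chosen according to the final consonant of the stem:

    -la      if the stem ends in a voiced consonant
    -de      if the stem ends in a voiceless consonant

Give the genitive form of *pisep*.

The final consonant of *pisep* is /p/, which is voiceless, so the suffix is -de, giving *pisepde*.

pisepde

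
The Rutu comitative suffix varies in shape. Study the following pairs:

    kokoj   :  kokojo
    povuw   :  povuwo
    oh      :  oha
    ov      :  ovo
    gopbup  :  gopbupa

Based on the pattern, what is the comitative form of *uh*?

The suffix is conditioned by the final consonant: -a when the stem ends in a voiceless consonant (*oh*, *gopbup*); -o when the stem ends in a voiced consonant (*kokoj*, *povuw*, *ov*).
*uh* — final consonant /h/ (voiceless) → -a → *uha*.

uha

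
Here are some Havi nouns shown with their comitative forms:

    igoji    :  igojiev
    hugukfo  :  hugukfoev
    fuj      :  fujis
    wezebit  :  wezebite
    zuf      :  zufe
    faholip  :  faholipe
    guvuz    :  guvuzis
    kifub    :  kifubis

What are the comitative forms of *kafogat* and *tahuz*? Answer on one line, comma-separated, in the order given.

kafogate, tahuzis

The pattern is voicing of the final sound: -e when the stem ends in a voiceless consonant (*wezebit*, *zuf*, *faholip*); -is when the stem ends in a voiced consonant (*fuj*, *guvuz*, *kifub*); -ev when the stem ends in a vowel (*igoji*, *hugukfo*).
The final sound of *kafogat* is /t/, which is a voiceless consonant, so the suffix is -e, giving *kafogate*.
*tahuz* — final sound /z/ (a voiced consonant) → -is → *tahuzis*.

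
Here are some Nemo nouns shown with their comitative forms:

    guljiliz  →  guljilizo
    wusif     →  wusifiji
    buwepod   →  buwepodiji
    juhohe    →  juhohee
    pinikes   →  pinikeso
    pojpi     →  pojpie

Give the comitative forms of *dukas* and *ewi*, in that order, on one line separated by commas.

dukaso, ewie

The alternation tracks the final sound of the stem — -o when the stem ends in a sibilant (*guljiliz*, *pinikes*); -iji when the stem ends in a non-sibilant consonant (*wusif*, *buwepod*); -e when the stem ends in a vowel (*juhohe*, *pojpi*).
*dukas* — final sound /s/ (a sibilant) → -o → *dukaso*.
*ewi* — final sound /i/ (a vowel) → -e → *ewie*.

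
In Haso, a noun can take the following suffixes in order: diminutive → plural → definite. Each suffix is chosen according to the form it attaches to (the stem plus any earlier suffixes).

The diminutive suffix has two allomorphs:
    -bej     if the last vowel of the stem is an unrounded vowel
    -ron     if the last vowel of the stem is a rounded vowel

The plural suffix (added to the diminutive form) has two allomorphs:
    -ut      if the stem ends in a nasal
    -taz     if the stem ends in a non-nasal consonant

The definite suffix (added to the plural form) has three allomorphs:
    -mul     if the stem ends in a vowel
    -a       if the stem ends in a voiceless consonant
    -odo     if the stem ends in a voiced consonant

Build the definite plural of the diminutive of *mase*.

Since the last vowel of *mase* is /e/ (an unrounded vowel), it takes -bej, giving *masebej*.
The final consonant of the diminutive form *masebej* is /j/, which is non-nasal, so the plural suffix is -taz, giving *masebejtaz*.
Since the final sound of the plural form *masebejtaz* is /z/ (a voiced consonant), it takes -odo, giving *masebejtazodo*.

masebejtazodo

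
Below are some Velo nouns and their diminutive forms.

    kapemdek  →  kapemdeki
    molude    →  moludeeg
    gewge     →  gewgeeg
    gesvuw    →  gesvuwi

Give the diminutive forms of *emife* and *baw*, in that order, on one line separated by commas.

Looking at the final sound of each stem: -i when the stem ends in a consonant (*kapemdek*, *gesvuw*); -eg when the stem ends in a vowel (*molude*, *gewge*).
Since the final sound of *emife* is /e/ (a vowel), it takes -eg, giving *emifeeg*.
*baw*: final sound = /w/, a consonant → -i → *bawi*.

emifeeg, bawi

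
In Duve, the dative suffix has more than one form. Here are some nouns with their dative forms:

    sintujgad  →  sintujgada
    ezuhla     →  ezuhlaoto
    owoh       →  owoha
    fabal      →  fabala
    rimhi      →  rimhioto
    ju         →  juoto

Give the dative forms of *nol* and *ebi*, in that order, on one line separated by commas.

The pattern is consonant vs. vowel: -a when the stem ends in a consonant (*sintujgad*, *owoh*, *fabal*); -oto when the stem ends in a vowel (*ezuhla*, *rimhi*, *ju*).
*nol* — final sound /l/ (a consonant) → -a → *nola*.
The final sound of *ebi* is /i/, which is a vowel, so the suffix is -oto, giving *ebioto*.

nola, ebioto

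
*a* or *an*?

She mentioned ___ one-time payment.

The indefinite article is chosen by the initial *sound* of the following word, not its spelling.
*one-time* begins with the sound /wʌ/ (*one* pronounced /wʌn/) — a consonant sound.
So the article is *a*: She mentioned a one-time payment.

a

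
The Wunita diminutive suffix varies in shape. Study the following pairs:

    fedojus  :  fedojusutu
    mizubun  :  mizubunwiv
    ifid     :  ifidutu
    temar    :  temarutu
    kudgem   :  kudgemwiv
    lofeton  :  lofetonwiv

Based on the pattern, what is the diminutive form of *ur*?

The alternation tracks the final consonant of the stem — -wiv when the stem ends in a nasal (*mizubun*, *kudgem*, *lofeton*); -utu when the stem ends in a non-nasal consonant (*fedojus*, *ifid*, *temar*).
*ur* — final consonant /r/ (non-nasal) → -utu → *urutu*.

urutu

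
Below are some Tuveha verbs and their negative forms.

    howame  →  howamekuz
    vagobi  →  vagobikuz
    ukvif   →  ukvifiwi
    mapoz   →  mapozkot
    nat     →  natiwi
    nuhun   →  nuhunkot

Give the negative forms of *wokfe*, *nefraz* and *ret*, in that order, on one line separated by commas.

Looking at the final sound of each stem: -iwi when the stem ends in a voiceless consonant (*ukvif*, *nat*); -kot when the stem ends in a voiced consonant (*mapoz*, *nuhun*); -kuz when the stem ends in a vowel (*howame*, *vagobi*).
The final sound of *wokfe* is /e/, which is a vowel, so the suffix is -kuz, giving *wokfekuz*.
*nefraz* — final sound /z/ (a voiced consonant) → -kot → *nefrazkot*.
*ret* — final sound /t/ (a voiceless consonant) → -iwi → *retiwi*.

wokfekuz, nefrazkot, retiwi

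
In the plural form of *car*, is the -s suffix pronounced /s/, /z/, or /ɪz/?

/z/

The stem *car* ends in a voiced non-sibilant sound.
The plural suffix surfaces as /ɪz/ after sibilants, /s/ after other voiceless consonants, and /z/ after other voiced sounds.
So the plural -s on *car* is pronounced /z/.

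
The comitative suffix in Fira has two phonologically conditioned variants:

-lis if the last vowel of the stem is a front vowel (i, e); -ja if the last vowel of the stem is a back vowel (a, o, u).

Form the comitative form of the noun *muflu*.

mufluja

The last vowel of *muflu* is /u/, which is a back vowel, so the suffix is -ja, giving *mufluja*.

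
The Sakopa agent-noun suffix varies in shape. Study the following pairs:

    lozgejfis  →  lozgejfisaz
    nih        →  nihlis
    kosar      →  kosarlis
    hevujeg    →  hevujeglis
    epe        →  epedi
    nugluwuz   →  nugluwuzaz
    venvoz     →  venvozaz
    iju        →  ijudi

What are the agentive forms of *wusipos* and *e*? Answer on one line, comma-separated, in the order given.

wusiposaz, edi

The alternation tracks the final sound of the stem — -az when the stem ends in a sibilant (*lozgejfis*, *nugluwuz*, *venvoz*); -lis when the stem ends in a non-sibilant consonant (*nih*, *kosar*, *hevujeg*); -di when the stem ends in a vowel (*epe*, *iju*).
*wusipos* — final sound /s/ (a sibilant) → -az → *wusiposaz*.
Since the final sound of *e* is /e/ (a vowel), it takes -di, giving *edi*.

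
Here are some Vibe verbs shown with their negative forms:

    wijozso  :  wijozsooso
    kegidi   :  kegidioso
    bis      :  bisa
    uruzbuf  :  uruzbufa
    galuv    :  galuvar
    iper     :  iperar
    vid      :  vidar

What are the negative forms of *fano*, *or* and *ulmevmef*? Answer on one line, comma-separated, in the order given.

fanooso, orar, ulmevmefa

Looking at the final sound of each stem: -a when the stem ends in a voiceless consonant (*bis*, *uruzbuf*); -ar when the stem ends in a voiced consonant (*galuv*, *iper*, *vid*); -oso when the stem ends in a vowel (*wijozso*, *kegidi*).
*fano*: final sound = /o/, a vowel → -oso → *fanooso*.
*or* — final sound /r/ (a voiced consonant) → -ar → *orar*.
*ulmevmef* — final sound /f/ (a voiceless consonant) → -a → *ulmevmefa*.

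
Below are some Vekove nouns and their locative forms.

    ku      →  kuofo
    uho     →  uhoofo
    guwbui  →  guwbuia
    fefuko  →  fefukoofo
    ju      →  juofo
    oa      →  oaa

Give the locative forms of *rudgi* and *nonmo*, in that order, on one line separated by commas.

Looking at the last vowel of each stem: -ofo when the last vowel of the stem is a rounded vowel (*ku*, *uho*, *fefuko*, *ju*); -a when the last vowel of the stem is an unrounded vowel (*guwbui*, *oa*).
The last vowel of *rudgi* is /i/, which is an unrounded vowel, so the suffix is -a, giving *rudgia*.
*nonmo* — last vowel /o/ (a rounded vowel) → -ofo → *nonmoofo*.

rudgia, nonmoofo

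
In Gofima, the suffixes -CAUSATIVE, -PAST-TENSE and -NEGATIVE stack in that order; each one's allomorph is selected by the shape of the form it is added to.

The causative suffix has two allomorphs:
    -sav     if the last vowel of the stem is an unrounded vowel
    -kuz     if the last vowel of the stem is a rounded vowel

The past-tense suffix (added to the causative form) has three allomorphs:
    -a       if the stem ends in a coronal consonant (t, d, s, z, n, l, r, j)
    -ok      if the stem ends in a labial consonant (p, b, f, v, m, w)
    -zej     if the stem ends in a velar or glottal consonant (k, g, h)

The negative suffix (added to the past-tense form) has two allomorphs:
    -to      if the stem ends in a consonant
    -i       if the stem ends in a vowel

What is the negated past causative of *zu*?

Since the last vowel of *zu* is /u/ (a rounded vowel), it takes -kuz, giving *zukuz*.
The causative form *zukuz*: final consonant = /z/, coronal → -a → *zukuza*.
The final sound of the past-tense form *zukuza* is /a/, which is a vowel, so the negative suffix is -i, giving *zukuzai*.

zukuzai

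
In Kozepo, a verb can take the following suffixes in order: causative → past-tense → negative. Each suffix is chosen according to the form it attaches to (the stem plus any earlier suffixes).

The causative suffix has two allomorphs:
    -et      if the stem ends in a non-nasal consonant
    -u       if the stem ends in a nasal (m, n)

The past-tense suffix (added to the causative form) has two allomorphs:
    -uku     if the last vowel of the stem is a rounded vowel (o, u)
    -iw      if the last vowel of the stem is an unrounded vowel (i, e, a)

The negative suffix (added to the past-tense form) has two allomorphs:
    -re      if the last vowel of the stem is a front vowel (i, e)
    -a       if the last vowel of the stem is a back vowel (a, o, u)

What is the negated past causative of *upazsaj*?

upazsajetiwre

Since the final consonant of *upazsaj* is /j/ (non-nasal), it takes -et, giving *upazsajet*.
Since the last vowel of the causative form *upazsajet* is /e/ (an unrounded vowel), it takes -iw, giving *upazsajetiw*.
The past-tense form *upazsajetiw* — last vowel /i/ (a front vowel) → -re → *upazsajetiwre*.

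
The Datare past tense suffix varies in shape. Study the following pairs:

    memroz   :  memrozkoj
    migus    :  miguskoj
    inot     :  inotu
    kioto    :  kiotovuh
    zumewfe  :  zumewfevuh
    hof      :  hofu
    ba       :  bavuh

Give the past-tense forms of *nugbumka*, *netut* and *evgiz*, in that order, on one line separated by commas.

nugbumkavuh, netutu, evgizkoj

The suffix is conditioned by the final sound: -koj when the stem ends in a sibilant (*memroz*, *migus*); -u when the stem ends in a non-sibilant consonant (*inot*, *hof*); -vuh when the stem ends in a vowel (*kioto*, *zumewfe*, *ba*).
*nugbumka* — final sound /a/ (a vowel) → -vuh → *nugbumkavuh*.
The final sound of *netut* is /t/, which is a non-sibilant consonant, so the suffix is -u, giving *netutu*.
Since the final sound of *evgiz* is /z/ (a sibilant), it takes -koj, giving *evgizkoj*.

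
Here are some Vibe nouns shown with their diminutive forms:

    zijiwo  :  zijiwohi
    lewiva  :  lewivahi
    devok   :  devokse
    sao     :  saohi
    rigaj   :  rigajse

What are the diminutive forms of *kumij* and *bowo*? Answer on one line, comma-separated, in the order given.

The suffix is conditioned by the final sound: -se when the stem ends in a consonant (*devok*, *rigaj*); -hi when the stem ends in a vowel (*zijiwo*, *lewiva*, *sao*).
*kumij*: final sound = /j/, a consonant → -se → *kumijse*.
The final sound of *bowo* is /o/, which is a vowel, so the suffix is -hi, giving *bowohi*.

kumijse, bowohi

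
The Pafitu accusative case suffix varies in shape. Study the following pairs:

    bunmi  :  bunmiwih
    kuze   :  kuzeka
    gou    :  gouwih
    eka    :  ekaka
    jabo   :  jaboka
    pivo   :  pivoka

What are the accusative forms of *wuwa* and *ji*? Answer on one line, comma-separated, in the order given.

The suffix is conditioned by the last vowel: -wih when the last vowel of the stem is a high vowel (*bunmi*, *gou*); -ka when the last vowel of the stem is a non-high vowel (*kuze*, *eka*, *jabo*, *pivo*).
The last vowel of *wuwa* is /a/, which is a non-high vowel, so the suffix is -ka, giving *wuwaka*.
Since the last vowel of *ji* is /i/ (a high vowel), it takes -wih, giving *jiwih*.

wuwaka, jiwih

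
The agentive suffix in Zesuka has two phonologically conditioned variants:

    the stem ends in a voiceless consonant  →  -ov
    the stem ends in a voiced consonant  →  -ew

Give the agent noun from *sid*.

sidew

*sid*: final consonant = /d/, voiced → -ew → *sidew*.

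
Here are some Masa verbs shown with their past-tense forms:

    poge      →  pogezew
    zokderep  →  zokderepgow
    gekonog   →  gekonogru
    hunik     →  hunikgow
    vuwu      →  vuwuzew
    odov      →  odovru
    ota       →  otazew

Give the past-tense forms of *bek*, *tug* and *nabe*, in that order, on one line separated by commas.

The suffix is conditioned by the final sound: -gow when the stem ends in a voiceless consonant (*zokderep*, *hunik*); -ru when the stem ends in a voiced consonant (*gekonog*, *odov*); -zew when the stem ends in a vowel (*poge*, *vuwu*, *ota*).
The final sound of *bek* is /k/, which is a voiceless consonant, so the suffix is -gow, giving *bekgow*.
The final sound of *tug* is /g/, which is a voiced consonant, so the suffix is -ru, giving *tugru*.
The final sound of *nabe* is /e/, which is a vowel, so the suffix is -zew, giving *nabezew*.

bekgow, tugru, nabezew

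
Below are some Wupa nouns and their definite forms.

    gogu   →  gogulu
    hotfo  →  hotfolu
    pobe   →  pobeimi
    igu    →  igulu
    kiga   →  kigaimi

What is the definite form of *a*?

The pattern is rounding harmony: -lu when the last vowel of the stem is a rounded vowel (*gogu*, *hotfo*, *igu*); -imi when the last vowel of the stem is an unrounded vowel (*pobe*, *kiga*).
Since the last vowel of *a* is /a/ (an unrounded vowel), it takes -imi, giving *aimi*.

aimi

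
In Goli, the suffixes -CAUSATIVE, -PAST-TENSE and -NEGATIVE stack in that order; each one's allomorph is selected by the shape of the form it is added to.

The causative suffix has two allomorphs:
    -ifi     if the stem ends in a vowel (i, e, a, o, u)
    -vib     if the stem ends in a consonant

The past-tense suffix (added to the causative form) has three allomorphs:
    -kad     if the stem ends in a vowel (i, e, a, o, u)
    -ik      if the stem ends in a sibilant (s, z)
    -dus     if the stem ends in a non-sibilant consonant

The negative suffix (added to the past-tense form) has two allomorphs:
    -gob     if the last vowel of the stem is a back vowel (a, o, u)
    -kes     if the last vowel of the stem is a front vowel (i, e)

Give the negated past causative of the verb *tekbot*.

tekbotvibdusgob

Since the final sound of *tekbot* is /t/ (a consonant), it takes -vib, giving *tekbotvib*.
The causative form *tekbotvib* — final sound /b/ (a non-sibilant consonant) → -dus → *tekbotvibdus*.
The past-tense form *tekbotvibdus*: last vowel = /u/, a back vowel → -gob → *tekbotvibdusgob*.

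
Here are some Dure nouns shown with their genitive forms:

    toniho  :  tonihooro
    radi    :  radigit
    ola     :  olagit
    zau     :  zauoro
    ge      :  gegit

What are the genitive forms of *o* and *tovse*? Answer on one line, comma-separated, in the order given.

ooro, tovsegit

The alternation tracks the last vowel of the stem — -oro when the last vowel of the stem is a rounded vowel (*toniho*, *zau*); -git when the last vowel of the stem is an unrounded vowel (*radi*, *ola*, *ge*).
*o* — last vowel /o/ (a rounded vowel) → -oro → *ooro*.
*tovse*: last vowel = /e/, an unrounded vowel → -git → *tovsegit*.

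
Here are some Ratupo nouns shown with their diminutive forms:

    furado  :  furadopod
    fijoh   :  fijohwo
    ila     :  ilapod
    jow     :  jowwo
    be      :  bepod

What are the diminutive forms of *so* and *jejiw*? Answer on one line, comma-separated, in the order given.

The alternation tracks the final sound of the stem — -wo when the stem ends in a consonant (*fijoh*, *jow*); -pod when the stem ends in a vowel (*furado*, *ila*, *be*).
Since the final sound of *so* is /o/ (a vowel), it takes -pod, giving *sopod*.
*jejiw* — final sound /w/ (a consonant) → -wo → *jejiwwo*.

sopod, jejiwwo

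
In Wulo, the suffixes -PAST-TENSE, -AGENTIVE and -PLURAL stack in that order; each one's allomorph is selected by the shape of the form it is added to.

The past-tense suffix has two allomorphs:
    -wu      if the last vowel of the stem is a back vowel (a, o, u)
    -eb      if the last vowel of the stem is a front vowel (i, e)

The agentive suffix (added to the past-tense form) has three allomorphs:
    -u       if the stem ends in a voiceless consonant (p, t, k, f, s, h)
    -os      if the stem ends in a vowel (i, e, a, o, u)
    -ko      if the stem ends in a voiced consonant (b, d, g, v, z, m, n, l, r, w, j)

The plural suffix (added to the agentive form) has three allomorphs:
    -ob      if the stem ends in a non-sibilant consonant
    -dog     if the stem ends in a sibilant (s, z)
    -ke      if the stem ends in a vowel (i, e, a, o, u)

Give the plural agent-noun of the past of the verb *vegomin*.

*vegomin*: last vowel = /i/, a front vowel → -eb → *vegomineb*.
Since the final sound of the past-tense form *vegomineb* is /b/ (a voiced consonant), it takes -ko, giving *vegominebko*.
Since the final sound of the agentive form *vegominebko* is /o/ (a vowel), it takes -ke, giving *vegominebkoke*.

vegominebkoke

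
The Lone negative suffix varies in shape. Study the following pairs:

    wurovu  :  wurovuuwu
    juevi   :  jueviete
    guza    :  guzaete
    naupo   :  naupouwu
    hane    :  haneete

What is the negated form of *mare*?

mareete

The suffix is conditioned by the last vowel: -uwu when the last vowel of the stem is a rounded vowel (*wurovu*, *naupo*); -ete when the last vowel of the stem is an unrounded vowel (*juevi*, *guza*, *hane*).
*mare* — last vowel /e/ (an unrounded vowel) → -ete → *mareete*.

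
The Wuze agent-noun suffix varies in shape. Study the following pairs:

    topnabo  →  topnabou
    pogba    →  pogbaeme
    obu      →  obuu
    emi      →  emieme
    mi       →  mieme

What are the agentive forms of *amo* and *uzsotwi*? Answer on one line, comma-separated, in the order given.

The alternation tracks the last vowel of the stem — -u when the last vowel of the stem is a rounded vowel (*topnabo*, *obu*); -eme when the last vowel of the stem is an unrounded vowel (*pogba*, *emi*, *mi*).
The last vowel of *amo* is /o/, which is a rounded vowel, so the suffix is -u, giving *amou*.
*uzsotwi* — last vowel /i/ (an unrounded vowel) → -eme → *uzsotwieme*.

amou, uzsotwieme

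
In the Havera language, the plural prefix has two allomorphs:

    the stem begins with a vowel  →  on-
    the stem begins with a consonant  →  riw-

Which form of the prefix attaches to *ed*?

*ed* — first sound /e/ (a vowel) → on-.

on-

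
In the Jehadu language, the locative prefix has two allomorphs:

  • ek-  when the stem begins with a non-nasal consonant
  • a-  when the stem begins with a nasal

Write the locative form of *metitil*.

ametitil

The first consonant of *metitil* is /m/, which is a nasal, so the prefix is a-, giving *ametitil*.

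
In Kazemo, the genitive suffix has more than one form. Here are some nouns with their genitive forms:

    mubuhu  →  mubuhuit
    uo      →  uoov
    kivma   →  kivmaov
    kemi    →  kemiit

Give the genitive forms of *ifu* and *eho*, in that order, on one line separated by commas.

The suffix is conditioned by the last vowel: -it when the last vowel of the stem is a high vowel (*mubuhu*, *kemi*); -ov when the last vowel of the stem is a non-high vowel (*uo*, *kivma*).
Since the last vowel of *ifu* is /u/ (a high vowel), it takes -it, giving *ifuit*.
*eho* — last vowel /o/ (a non-high vowel) → -ov → *ehoov*.

ifuit, ehoov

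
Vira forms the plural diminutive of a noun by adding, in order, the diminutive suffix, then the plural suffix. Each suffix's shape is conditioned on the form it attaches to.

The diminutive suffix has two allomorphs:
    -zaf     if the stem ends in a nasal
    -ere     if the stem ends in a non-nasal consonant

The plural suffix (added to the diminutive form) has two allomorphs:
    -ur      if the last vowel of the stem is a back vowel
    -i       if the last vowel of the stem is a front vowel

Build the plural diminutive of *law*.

*law*: final consonant = /w/, non-nasal → -ere → *lawere*.
The last vowel of the diminutive form *lawere* is /e/, which is a front vowel, so the plural suffix is -i, giving *lawerei*.

lawerei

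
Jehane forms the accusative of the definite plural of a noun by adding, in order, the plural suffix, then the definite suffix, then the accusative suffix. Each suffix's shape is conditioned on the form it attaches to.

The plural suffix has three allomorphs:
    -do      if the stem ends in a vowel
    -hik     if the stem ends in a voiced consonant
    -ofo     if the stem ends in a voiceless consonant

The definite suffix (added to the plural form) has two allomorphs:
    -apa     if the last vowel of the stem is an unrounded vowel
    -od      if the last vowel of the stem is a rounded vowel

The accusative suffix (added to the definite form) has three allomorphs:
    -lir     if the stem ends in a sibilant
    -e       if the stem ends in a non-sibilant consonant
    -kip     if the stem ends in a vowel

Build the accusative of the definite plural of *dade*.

Since the final sound of *dade* is /e/ (a vowel), it takes -do, giving *dadedo*.
The plural form *dadedo*: last vowel = /o/, a rounded vowel → -od → *dadedood*.
Since the final sound of the definite form *dadedood* is /d/ (a non-sibilant consonant), it takes -e, giving *dadedoode*.

dadedoode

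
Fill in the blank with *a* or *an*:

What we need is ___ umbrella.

The indefinite article is chosen by the initial *sound* of the following word, not its spelling.
*umbrella* begins with the sound /ʌ/ (u pronounced /ʌ/) — a vowel sound.
So the article is *an*: What we need is an umbrella.

an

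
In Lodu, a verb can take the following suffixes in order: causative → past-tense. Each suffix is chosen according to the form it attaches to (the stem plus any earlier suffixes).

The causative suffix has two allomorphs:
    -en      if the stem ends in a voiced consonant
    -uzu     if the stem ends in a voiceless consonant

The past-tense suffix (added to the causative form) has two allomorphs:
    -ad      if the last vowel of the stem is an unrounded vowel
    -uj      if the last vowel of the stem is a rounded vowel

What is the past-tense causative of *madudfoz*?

madudfozenad

Since the final consonant of *madudfoz* is /z/ (voiced), it takes -en, giving *madudfozen*.
The last vowel of the causative form *madudfozen* is /e/, which is an unrounded vowel, so the past-tense suffix is -ad, giving *madudfozenad*.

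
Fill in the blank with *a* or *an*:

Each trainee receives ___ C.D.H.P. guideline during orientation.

a

The indefinite article is chosen by the initial *sound* of the following word, not its spelling.
The initialism *C.D.H.P.* is read letter by letter; the first letter, C, is pronounced /siː/, which begins with a consonant sound.
So the article is *a*: Each trainee receives a C.D.H.P. guideline during orientation.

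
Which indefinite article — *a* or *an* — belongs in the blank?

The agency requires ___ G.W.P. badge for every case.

a

The indefinite article is chosen by the initial *sound* of the following word, not its spelling.
The initialism *G.W.P.* is read letter by letter; the first letter, G, is pronounced /dʒiː/, which begins with a consonant sound.
So the article is *a*: The agency requires a G.W.P. badge for every case.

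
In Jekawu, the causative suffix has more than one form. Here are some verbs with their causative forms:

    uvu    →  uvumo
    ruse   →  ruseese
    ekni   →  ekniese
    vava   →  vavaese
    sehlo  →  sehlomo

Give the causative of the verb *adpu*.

adpumo

The suffix is conditioned by the last vowel: -mo when the last vowel of the stem is a rounded vowel (*uvu*, *sehlo*); -ese when the last vowel of the stem is an unrounded vowel (*ruse*, *ekni*, *vava*).
Since the last vowel of *adpu* is /u/ (a rounded vowel), it takes -mo, giving *adpumo*.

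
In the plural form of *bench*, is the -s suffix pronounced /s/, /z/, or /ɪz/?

/ɪz/

The stem *bench* ends in a sibilant (/s, z, ʃ, ʒ, tʃ, dʒ/).
The plural suffix surfaces as /ɪz/ after sibilants, /s/ after other voiceless consonants, and /z/ after other voiced sounds.
So the plural -s on *bench* is pronounced /ɪz/.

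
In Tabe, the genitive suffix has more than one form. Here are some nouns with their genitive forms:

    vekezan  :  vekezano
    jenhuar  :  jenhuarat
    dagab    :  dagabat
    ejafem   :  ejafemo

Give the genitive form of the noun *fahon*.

fahono

The suffix is conditioned by the final consonant: -o when the stem ends in a nasal (*vekezan*, *ejafem*); -at when the stem ends in a non-nasal consonant (*jenhuar*, *dagab*).
Since the final consonant of *fahon* is /n/ (a nasal), it takes -o, giving *fahono*.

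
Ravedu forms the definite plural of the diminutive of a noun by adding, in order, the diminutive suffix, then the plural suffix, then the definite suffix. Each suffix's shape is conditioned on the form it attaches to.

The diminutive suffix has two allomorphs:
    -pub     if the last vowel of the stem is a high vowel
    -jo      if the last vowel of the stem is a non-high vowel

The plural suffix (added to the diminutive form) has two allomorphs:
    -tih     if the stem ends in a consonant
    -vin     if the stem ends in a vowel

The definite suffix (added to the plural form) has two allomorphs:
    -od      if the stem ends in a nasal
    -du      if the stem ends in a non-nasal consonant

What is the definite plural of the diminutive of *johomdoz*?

johomdozjovinod

*johomdoz*: last vowel = /o/, a non-high vowel → -jo → *johomdozjo*.
The diminutive form *johomdozjo*: final sound = /o/, a vowel → -vin → *johomdozjovin*.
Since the final consonant of the plural form *johomdozjovin* is /n/ (a nasal), it takes -od, giving *johomdozjovinod*.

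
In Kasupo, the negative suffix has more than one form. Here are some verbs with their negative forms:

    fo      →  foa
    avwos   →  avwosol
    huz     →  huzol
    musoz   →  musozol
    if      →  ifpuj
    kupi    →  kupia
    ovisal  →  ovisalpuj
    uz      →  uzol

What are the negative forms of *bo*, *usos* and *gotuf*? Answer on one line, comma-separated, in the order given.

The pattern is sibilance of the final sound: -ol when the stem ends in a sibilant (*avwos*, *huz*, *musoz*, *uz*); -puj when the stem ends in a non-sibilant consonant (*if*, *ovisal*); -a when the stem ends in a vowel (*fo*, *kupi*).
Since the final sound of *bo* is /o/ (a vowel), it takes -a, giving *boa*.
*usos* — final sound /s/ (a sibilant) → -ol → *usosol*.
*gotuf* — final sound /f/ (a non-sibilant consonant) → -puj → *gotufpuj*.

boa, usosol, gotufpuj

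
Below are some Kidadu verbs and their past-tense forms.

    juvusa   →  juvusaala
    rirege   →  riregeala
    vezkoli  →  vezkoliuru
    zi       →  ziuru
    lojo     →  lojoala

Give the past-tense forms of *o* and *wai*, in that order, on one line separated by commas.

The alternation tracks the last vowel of the stem — -uru when the last vowel of the stem is a high vowel (*vezkoli*, *zi*); -ala when the last vowel of the stem is a non-high vowel (*juvusa*, *rirege*, *lojo*).
Since the last vowel of *o* is /o/ (a non-high vowel), it takes -ala, giving *oala*.
*wai* — last vowel /i/ (a high vowel) → -uru → *waiuru*.

oala, waiuru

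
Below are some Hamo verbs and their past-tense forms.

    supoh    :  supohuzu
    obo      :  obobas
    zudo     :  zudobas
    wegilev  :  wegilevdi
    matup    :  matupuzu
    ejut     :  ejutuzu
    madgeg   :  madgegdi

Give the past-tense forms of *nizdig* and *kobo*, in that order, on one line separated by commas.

The suffix is conditioned by the final sound: -uzu when the stem ends in a voiceless consonant (*supoh*, *matup*, *ejut*); -di when the stem ends in a voiced consonant (*wegilev*, *madgeg*); -bas when the stem ends in a vowel (*obo*, *zudo*).
*nizdig*: final sound = /g/, a voiced consonant → -di → *nizdigdi*.
Since the final sound of *kobo* is /o/ (a vowel), it takes -bas, giving *kobobas*.

nizdigdi, kobobas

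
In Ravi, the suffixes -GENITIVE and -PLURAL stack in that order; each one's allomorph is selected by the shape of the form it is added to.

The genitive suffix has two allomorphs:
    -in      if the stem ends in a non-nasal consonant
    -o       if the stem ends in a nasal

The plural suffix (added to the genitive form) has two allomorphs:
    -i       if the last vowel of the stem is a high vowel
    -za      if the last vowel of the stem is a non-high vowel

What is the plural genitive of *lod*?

*lod*: final consonant = /d/, non-nasal → -in → *lodin*.
The genitive form *lodin* — last vowel /i/ (a high vowel) → -i → *lodini*.

lodini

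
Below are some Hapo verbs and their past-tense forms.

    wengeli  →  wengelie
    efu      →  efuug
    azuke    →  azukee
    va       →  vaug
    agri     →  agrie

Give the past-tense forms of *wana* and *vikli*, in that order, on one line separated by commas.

The pattern is front/back vowel harmony: -e when the last vowel of the stem is a front vowel (*wengeli*, *azuke*, *agri*); -ug when the last vowel of the stem is a back vowel (*efu*, *va*).
Since the last vowel of *wana* is /a/ (a back vowel), it takes -ug, giving *wanaug*.
The last vowel of *vikli* is /i/, which is a front vowel, so the suffix is -e, giving *viklie*.

wanaug, viklie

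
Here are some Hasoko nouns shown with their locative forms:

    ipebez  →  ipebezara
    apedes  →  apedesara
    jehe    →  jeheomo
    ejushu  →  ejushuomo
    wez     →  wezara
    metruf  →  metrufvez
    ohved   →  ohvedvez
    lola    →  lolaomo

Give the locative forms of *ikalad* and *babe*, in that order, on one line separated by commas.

The suffix is conditioned by the final sound: -ara when the stem ends in a sibilant (*ipebez*, *apedes*, *wez*); -vez when the stem ends in a non-sibilant consonant (*metruf*, *ohved*); -omo when the stem ends in a vowel (*jehe*, *ejushu*, *lola*).
*ikalad*: final sound = /d/, a non-sibilant consonant → -vez → *ikaladvez*.
*babe*: final sound = /e/, a vowel → -omo → *babeomo*.

ikaladvez, babeomo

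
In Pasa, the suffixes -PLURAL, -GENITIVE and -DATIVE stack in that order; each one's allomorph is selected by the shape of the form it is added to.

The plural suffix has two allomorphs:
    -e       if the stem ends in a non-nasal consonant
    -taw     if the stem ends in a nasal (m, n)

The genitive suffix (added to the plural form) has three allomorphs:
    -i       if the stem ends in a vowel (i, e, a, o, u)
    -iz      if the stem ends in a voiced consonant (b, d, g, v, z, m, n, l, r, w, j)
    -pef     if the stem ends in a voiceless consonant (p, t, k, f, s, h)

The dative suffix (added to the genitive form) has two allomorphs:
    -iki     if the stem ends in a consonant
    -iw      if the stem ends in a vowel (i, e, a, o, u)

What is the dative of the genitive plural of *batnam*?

Since the final consonant of *batnam* is /m/ (a nasal), it takes -taw, giving *batnamtaw*.
Since the final sound of the plural form *batnamtaw* is /w/ (a voiced consonant), it takes -iz, giving *batnamtawiz*.
The genitive form *batnamtawiz*: final sound = /z/, a consonant → -iki → *batnamtawiziki*.

batnamtawiziki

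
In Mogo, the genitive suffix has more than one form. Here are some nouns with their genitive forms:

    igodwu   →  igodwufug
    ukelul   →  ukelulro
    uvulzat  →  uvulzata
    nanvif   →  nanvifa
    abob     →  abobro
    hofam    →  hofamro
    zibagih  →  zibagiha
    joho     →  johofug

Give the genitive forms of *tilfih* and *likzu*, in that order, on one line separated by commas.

tilfiha, likzufug

The alternation tracks the final sound of the stem — -a when the stem ends in a voiceless consonant (*uvulzat*, *nanvif*, *zibagih*); -ro when the stem ends in a voiced consonant (*ukelul*, *abob*, *hofam*); -fug when the stem ends in a vowel (*igodwu*, *joho*).
*tilfih* — final sound /h/ (a voiceless consonant) → -a → *tilfiha*.
The final sound of *likzu* is /u/, which is a vowel, so the suffix is -fug, giving *likzufug*.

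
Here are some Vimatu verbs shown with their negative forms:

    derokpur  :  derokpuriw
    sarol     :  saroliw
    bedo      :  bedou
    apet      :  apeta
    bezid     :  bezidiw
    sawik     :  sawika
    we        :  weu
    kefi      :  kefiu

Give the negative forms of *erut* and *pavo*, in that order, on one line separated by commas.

eruta, pavou

The alternation tracks the final sound of the stem — -a when the stem ends in a voiceless consonant (*apet*, *sawik*); -iw when the stem ends in a voiced consonant (*derokpur*, *sarol*, *bezid*); -u when the stem ends in a vowel (*bedo*, *we*, *kefi*).
*erut* — final sound /t/ (a voiceless consonant) → -a → *eruta*.
*pavo* — final sound /o/ (a vowel) → -u → *pavou*.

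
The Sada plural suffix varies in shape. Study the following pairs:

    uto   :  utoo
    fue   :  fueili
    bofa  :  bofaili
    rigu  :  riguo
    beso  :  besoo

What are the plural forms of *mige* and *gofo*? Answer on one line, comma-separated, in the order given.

Looking at the last vowel of each stem: -o when the last vowel of the stem is a rounded vowel (*uto*, *rigu*, *beso*); -ili when the last vowel of the stem is an unrounded vowel (*fue*, *bofa*).
Since the last vowel of *mige* is /e/ (an unrounded vowel), it takes -ili, giving *migeili*.
*gofo* — last vowel /o/ (a rounded vowel) → -o → *gofoo*.

migeili, gofoo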